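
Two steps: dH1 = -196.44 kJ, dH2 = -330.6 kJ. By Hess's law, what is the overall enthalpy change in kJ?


Hess's law: enthalpy is a state function, so add the step enthalpies.
dH_total = dH1 + dH2 = -196.44 + (-330.6)
dH_total = -527.04 kJ:

-527.04 kJ


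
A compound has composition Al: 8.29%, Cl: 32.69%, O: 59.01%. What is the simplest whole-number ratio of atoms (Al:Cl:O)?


Assume 100 g of compound, divide each mass% by atomic mass to get moles, then normalize by the smallest to get a raw atom ratio.
Moles per 100 g: Al: 8.29/26.982 = 0.3072, Cl: 32.69/35.453 = 0.9221, O: 59.01/15.999 = 3.6884
Raw ratio (divide by min = 0.3072): Al: 1.0, Cl: 3.001, O: 12.005
Multiply by 1 to clear fractions: Al: 1.0 ~= 1, Cl: 3.001 ~= 3, O: 12.005 ~= 12
Reduce by GCD to get the simplest whole-number ratio:

1:3:12


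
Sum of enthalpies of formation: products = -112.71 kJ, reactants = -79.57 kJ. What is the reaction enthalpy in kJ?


dH_rxn = sum(dH_f products) - sum(dH_f reactants)
dH_rxn = -112.71 - (-79.57)
dH_rxn = -33.14 kJ:

-33.14 kJ


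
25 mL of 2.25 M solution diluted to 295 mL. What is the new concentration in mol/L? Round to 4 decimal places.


Dilution: M1*V1 = M2*V2, solve for M2.
M2 = M1*V1 / V2
M2 = 2.25 * 25 / 295
M2 = 56.25 / 295
M2 = 0.19067797 mol/L, rounded to 4 dp:

0.1907 mol/L


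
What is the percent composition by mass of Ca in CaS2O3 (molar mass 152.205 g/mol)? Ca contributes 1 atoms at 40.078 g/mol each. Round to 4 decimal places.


pct = 100 * (n_elem * M_elem) / M_total
mass_contribution = 1 * 40.078 = 40.078 g/mol
pct = 100 * 40.078 / 152.205
pct = 26.33159226 %, rounded to 4 dp:

26.3316 %


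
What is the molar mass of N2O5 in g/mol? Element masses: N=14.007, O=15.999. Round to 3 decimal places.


M = sum(count * atomic_mass) over atoms.
M = 2*14.007 + 5*15.999
M = 28.014 + 79.995
M = 108.009 g/mol, rounded to 3 dp:

108.009 g/mol


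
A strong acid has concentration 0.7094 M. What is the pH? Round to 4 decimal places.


A strong acid dissociates completely, so [H+] equals the given concentration.
pH = -log10([H+]) = -log10(0.7094)
pH = 0.14910882, rounded to 4 dp:

0.1491


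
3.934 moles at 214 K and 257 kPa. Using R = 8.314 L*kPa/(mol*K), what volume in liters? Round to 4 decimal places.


PV = nRT, solve for V = nRT / P.
nRT = 3.934 * 8.314 * 214 = 6999.3571
V = 6999.3571 / 257
V = 27.23485253 L, rounded to 4 dp:

27.2349 L


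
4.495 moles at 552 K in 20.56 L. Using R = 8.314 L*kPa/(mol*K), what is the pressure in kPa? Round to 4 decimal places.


PV = nRT, solve for P = nRT / V.
nRT = 4.495 * 8.314 * 552 = 20629.0294
P = 20629.0294 / 20.56
P = 1003.35746109 kPa, rounded to 4 dp:

1003.3575 kPa


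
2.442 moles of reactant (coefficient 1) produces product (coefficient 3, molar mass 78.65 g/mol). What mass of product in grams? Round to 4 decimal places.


Use the coefficient ratio to convert reactant moles to product moles, then multiply by the product's molar mass.
moles_P = moles_R * (coeff_P / coeff_R) = 2.442 * (3/1) = 7.326
mass_P = moles_P * M_P = 7.326 * 78.65
mass_P = 576.1899 g, rounded to 4 dp:

576.1899 g


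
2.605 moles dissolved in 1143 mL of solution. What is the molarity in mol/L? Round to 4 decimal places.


Convert volume to liters: V_L = V_mL / 1000.
V_L = 1143 / 1000 = 1.143 L
M = n / V_L = 2.605 / 1.143
M = 2.27909011 mol/L, rounded to 4 dp:

2.2791 mol/L


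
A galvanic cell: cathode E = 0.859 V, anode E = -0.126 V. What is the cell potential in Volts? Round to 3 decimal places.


Standard cell potential: E_cell = E_cathode - E_anode.
E_cell = 0.859 - (-0.126)
E_cell = 0.985 V, rounded to 3 dp:

0.985 V


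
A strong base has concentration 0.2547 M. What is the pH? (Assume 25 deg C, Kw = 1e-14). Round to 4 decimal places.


A strong base dissociates completely, so [OH-] equals the given concentration.
pOH = -log10([OH-]) = -log10(0.2547) = 0.593971
pH = 14 - pOH = 14 - 0.593971
pH = 13.406029, rounded to 4 dp:

13.4060


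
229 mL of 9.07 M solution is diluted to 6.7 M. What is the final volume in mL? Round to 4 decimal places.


Dilution: M1*V1 = M2*V2, solve for V2.
V2 = M1*V1 / M2
V2 = 9.07 * 229 / 6.7
V2 = 2077.03 / 6.7
V2 = 310.00447761 mL, rounded to 4 dp:

310.0045 mL


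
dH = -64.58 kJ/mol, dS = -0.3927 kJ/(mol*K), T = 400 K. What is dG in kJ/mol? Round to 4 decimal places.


Gibbs: dG = dH - T*dS (consistent units, dS already in kJ/(mol*K)).
T*dS = 400 * -0.3927 = -157.08
dG = -64.58 - (-157.08)
dG = 92.5 kJ/mol, rounded to 4 dp:

92.5000 kJ/mol


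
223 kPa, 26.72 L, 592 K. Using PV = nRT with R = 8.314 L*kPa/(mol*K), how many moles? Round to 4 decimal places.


PV = nRT, solve for n = PV / (RT).
PV = 223 * 26.72 = 5958.56
RT = 8.314 * 592 = 4921.888
n = 5958.56 / 4921.888
n = 1.21062487 mol, rounded to 4 dp:

1.2106 mol


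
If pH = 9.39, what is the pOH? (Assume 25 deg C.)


At 25 deg C, pH + pOH = 14.
pOH = 14 - pH = 14 - 9.39
pOH = 4.61:

4.61


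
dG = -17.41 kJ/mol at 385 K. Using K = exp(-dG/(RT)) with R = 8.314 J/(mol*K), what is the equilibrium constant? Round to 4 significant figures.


dG is in kJ/mol; multiply by 1000 to match R in J/(mol*K).
RT = 8.314 * 385 = 3200.89 J/mol
exponent = -dG*1000 / (RT) = -(-17.41*1000) / 3200.89 = 5.43911225
K = exp(5.43911225)
K = 230.2377, rounded to 4 significant figures:

230.2


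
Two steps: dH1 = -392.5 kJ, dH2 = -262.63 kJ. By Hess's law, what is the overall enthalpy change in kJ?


Hess's law: enthalpy is a state function, so add the step enthalpies.
dH_total = dH1 + dH2 = -392.5 + (-262.63)
dH_total = -655.13 kJ:

-655.13 kJ


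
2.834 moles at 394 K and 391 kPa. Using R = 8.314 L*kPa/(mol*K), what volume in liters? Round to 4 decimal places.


PV = nRT, solve for V = nRT / P.
nRT = 2.834 * 8.314 * 394 = 9283.3791
V = 9283.3791 / 391
V = 23.74265754 L, rounded to 4 dp:

23.7427 L


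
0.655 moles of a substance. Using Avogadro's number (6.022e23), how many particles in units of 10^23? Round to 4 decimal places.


N = n * NA, then divide by 1e23 for the requested units.
N / 1e23 = n * 6.022
N / 1e23 = 0.655 * 6.022
N / 1e23 = 3.94441, rounded to 4 dp:

3.9444


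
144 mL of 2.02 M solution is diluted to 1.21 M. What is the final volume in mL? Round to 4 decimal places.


Dilution: M1*V1 = M2*V2, solve for V2.
V2 = M1*V1 / M2
V2 = 2.02 * 144 / 1.21
V2 = 290.88 / 1.21
V2 = 240.39669421 mL, rounded to 4 dp:

240.3967 mL


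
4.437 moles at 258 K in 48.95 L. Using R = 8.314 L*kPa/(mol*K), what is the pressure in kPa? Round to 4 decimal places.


PV = nRT, solve for P = nRT / V.
nRT = 4.437 * 8.314 * 258 = 9517.4182
P = 9517.4182 / 48.95
P = 194.4314239 kPa, rounded to 4 dp:

194.4314 kPa


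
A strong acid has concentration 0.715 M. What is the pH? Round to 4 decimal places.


A strong acid dissociates completely, so [H+] equals the given concentration.
pH = -log10([H+]) = -log10(0.715)
pH = 0.14569396, rounded to 4 dp:

0.1457


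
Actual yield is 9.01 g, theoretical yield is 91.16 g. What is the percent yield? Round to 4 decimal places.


% yield = 100 * actual / theoretical
% yield = 100 * 9.01 / 91.16
% yield = 9.88372093 %, rounded to 4 dp:

9.8837 %


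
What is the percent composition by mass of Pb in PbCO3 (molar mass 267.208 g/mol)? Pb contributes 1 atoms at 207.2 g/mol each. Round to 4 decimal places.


pct = 100 * (n_elem * M_elem) / M_total
mass_contribution = 1 * 207.2 = 207.2 g/mol
pct = 100 * 207.2 / 267.208
pct = 77.54258855 %, rounded to 4 dp:

77.5426 %


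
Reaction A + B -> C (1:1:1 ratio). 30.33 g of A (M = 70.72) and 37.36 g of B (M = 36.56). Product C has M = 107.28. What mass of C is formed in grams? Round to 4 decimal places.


Find moles of each reactant; the smaller value is the limiting reagent in a 1:1:1 reaction, so moles_C equals moles of the limiter.
n_A = mass_A / M_A = 30.33 / 70.72 = 0.428874 mol
n_B = mass_B / M_B = 37.36 / 36.56 = 1.021882 mol
Limiting reagent: A (smaller), n_limiting = 0.428874 mol
mass_C = n_limiting * M_C = 0.428874 * 107.28
mass_C = 46.00960272 g, rounded to 4 dp:

46.0096 g


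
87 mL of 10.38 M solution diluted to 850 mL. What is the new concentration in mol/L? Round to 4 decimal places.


Dilution: M1*V1 = M2*V2, solve for M2.
M2 = M1*V1 / V2
M2 = 10.38 * 87 / 850
M2 = 903.06 / 850
M2 = 1.06242353 mol/L, rounded to 4 dp:

1.0624 mol/L


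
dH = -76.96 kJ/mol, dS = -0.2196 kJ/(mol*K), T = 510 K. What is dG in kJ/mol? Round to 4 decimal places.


Gibbs: dG = dH - T*dS (consistent units, dS already in kJ/(mol*K)).
T*dS = 510 * -0.2196 = -111.996
dG = -76.96 - (-111.996)
dG = 35.036 kJ/mol, rounded to 4 dp:

35.0360 kJ/mol


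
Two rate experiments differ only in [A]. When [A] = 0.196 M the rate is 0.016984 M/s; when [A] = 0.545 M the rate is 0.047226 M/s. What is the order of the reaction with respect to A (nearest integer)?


Rate is proportional to [A]^n, so rate2/rate1 = ([A]2/[A]1)^n. Take logs to solve for n.
rate2/rate1 = 0.047226 / 0.016984 = 2.7806
[A]2/[A]1 = 0.545 / 0.196 = 2.7806
n = ln(2.7806) / ln(2.7806) = 1.0
Nearest integer order:

1


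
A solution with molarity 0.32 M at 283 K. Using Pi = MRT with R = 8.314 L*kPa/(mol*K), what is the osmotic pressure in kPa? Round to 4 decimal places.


Osmotic pressure (van't Hoff): Pi = M*R*T.
RT = 8.314 * 283 = 2352.862
Pi = 0.32 * 2352.862
Pi = 752.91584 kPa, rounded to 4 dp:

752.9158 kPa


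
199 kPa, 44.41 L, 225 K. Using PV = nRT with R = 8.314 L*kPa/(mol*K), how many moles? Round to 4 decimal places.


PV = nRT, solve for n = PV / (RT).
PV = 199 * 44.41 = 8837.59
RT = 8.314 * 225 = 1870.65
n = 8837.59 / 1870.65
n = 4.72434181 mol, rounded to 4 dp:

4.7243 mol


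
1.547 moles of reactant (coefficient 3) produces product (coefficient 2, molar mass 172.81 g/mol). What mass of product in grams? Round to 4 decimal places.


Use the coefficient ratio to convert reactant moles to product moles, then multiply by the product's molar mass.
moles_P = moles_R * (coeff_P / coeff_R) = 1.547 * (2/3) = 1.031333
mass_P = moles_P * M_P = 1.031333 * 172.81
mass_P = 178.22465573 g, rounded to 4 dp:

178.2247 g


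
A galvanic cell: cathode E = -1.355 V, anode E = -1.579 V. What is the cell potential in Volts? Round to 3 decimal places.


Standard cell potential: E_cell = E_cathode - E_anode.
E_cell = -1.355 - (-1.579)
E_cell = 0.224 V, rounded to 3 dp:

0.224 V


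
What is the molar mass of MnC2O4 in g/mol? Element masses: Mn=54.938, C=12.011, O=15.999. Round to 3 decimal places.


M = sum(count * atomic_mass) over atoms.
M = 1*54.938 + 2*12.011 + 4*15.999
M = 54.938 + 24.022 + 63.996
M = 142.956 g/mol, rounded to 3 dp:

142.956 g/mol


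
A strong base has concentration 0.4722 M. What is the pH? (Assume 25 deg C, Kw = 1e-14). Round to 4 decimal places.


A strong base dissociates completely, so [OH-] equals the given concentration.
pOH = -log10([OH-]) = -log10(0.4722) = 0.325874
pH = 14 - pOH = 14 - 0.325874
pH = 13.674126, rounded to 4 dp:

13.6741


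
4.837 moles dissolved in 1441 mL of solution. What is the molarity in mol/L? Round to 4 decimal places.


Convert volume to liters: V_L = V_mL / 1000.
V_L = 1441 / 1000 = 1.441 L
M = n / V_L = 4.837 / 1.441
M = 3.35669674 mol/L, rounded to 4 dp:

3.3567 mol/L


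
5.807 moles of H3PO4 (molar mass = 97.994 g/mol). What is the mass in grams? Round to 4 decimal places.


mass = n * M
mass = 5.807 * 97.994
mass = 569.051158 g, rounded to 4 dp:

569.0512 g


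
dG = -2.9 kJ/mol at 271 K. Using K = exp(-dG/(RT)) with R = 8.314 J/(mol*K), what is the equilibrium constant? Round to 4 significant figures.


dG is in kJ/mol; multiply by 1000 to match R in J/(mol*K).
RT = 8.314 * 271 = 2253.094 J/mol
exponent = -dG*1000 / (RT) = -(-2.9*1000) / 2253.094 = 1.28711896
K = exp(1.28711896)
K = 3.6223354, rounded to 4 significant figures:

3.622


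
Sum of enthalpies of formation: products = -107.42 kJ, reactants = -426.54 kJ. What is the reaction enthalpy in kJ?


dH_rxn = sum(dH_f products) - sum(dH_f reactants)
dH_rxn = -107.42 - (-426.54)
dH_rxn = 319.12 kJ:

319.12 kJ


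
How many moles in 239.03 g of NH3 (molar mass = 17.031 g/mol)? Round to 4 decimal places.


n = mass / M
n = 239.03 / 17.031
n = 14.03499501 mol, rounded to 4 dp:

14.0350 mol


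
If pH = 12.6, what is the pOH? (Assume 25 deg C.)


At 25 deg C, pH + pOH = 14.
pOH = 14 - pH = 14 - 12.6
pOH = 1.4:

1.40


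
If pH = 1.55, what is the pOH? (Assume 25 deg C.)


At 25 deg C, pH + pOH = 14.
pOH = 14 - pH = 14 - 1.55
pOH = 12.45:

12.45


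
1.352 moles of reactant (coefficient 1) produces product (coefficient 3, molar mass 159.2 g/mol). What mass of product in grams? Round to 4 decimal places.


Use the coefficient ratio to convert reactant moles to product moles, then multiply by the product's molar mass.
moles_P = moles_R * (coeff_P / coeff_R) = 1.352 * (3/1) = 4.056
mass_P = moles_P * M_P = 4.056 * 159.2
mass_P = 645.7152 g, rounded to 4 dp:

645.7152 g


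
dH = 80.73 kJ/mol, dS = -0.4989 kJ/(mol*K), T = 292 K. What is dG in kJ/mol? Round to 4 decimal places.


Gibbs: dG = dH - T*dS (consistent units, dS already in kJ/(mol*K)).
T*dS = 292 * -0.4989 = -145.6788
dG = 80.73 - (-145.6788)
dG = 226.4088 kJ/mol, rounded to 4 dp:

226.4088 kJ/mol


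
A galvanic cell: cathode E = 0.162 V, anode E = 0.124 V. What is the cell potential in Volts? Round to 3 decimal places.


Standard cell potential: E_cell = E_cathode - E_anode.
E_cell = 0.162 - (0.124)
E_cell = 0.038 V, rounded to 3 dp:

0.038 V


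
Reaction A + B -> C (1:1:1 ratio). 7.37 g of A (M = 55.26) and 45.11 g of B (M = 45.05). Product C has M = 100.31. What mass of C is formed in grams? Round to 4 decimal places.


Find moles of each reactant; the smaller value is the limiting reagent in a 1:1:1 reaction, so moles_C equals moles of the limiter.
n_A = mass_A / M_A = 7.37 / 55.26 = 0.13337 mol
n_B = mass_B / M_B = 45.11 / 45.05 = 1.001332 mol
Limiting reagent: A (smaller), n_limiting = 0.13337 mol
mass_C = n_limiting * M_C = 0.13337 * 100.31
mass_C = 13.3783447 g, rounded to 4 dp:

13.3783 g


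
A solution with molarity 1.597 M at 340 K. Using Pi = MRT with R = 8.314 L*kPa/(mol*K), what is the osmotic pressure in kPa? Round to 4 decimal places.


Osmotic pressure (van't Hoff): Pi = M*R*T.
RT = 8.314 * 340 = 2826.76
Pi = 1.597 * 2826.76
Pi = 4514.33572 kPa, rounded to 4 dp:

4514.3357 kPa


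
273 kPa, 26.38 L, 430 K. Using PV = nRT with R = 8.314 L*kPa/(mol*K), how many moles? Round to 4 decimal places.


PV = nRT, solve for n = PV / (RT).
PV = 273 * 26.38 = 7201.74
RT = 8.314 * 430 = 3575.02
n = 7201.74 / 3575.02
n = 2.01446146 mol, rounded to 4 dp:

2.0145 mol


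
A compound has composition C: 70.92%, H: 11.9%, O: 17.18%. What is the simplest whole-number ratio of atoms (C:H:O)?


Assume 100 g of compound, divide each mass% by atomic mass to get moles, then normalize by the smallest to get a raw atom ratio.
Moles per 100 g: C: 70.92/12.011 = 5.9046, H: 11.9/1.008 = 11.8056, O: 17.18/15.999 = 1.0738
Raw ratio (divide by min = 1.0738): C: 5.499, H: 10.994, O: 1.0
Multiply by 2 to clear fractions: C: 10.997 ~= 11, H: 21.988 ~= 22, O: 2.0 ~= 2
Reduce by GCD to get the simplest whole-number ratio:

11:22:2


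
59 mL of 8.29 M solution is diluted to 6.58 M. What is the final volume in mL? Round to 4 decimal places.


Dilution: M1*V1 = M2*V2, solve for V2.
V2 = M1*V1 / M2
V2 = 8.29 * 59 / 6.58
V2 = 489.11 / 6.58
V2 = 74.33282675 mL, rounded to 4 dp:

74.3328 mL


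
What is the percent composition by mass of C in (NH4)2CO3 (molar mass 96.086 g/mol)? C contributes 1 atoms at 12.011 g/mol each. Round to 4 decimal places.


pct = 100 * (n_elem * M_elem) / M_total
mass_contribution = 1 * 12.011 = 12.011 g/mol
pct = 100 * 12.011 / 96.086
pct = 12.50026018 %, rounded to 4 dp:

12.5003 %


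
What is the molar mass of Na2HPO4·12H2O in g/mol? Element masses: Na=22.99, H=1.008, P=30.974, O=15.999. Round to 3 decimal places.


M = sum(count * atomic_mass) over atoms.
M = 2*22.99 + 25*1.008 + 1*30.974 + 16*15.999
M = 45.98 + 25.2 + 30.974 + 255.984
M = 358.138 g/mol, rounded to 3 dp:

358.138 g/mol


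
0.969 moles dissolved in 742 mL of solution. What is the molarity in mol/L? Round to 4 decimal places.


Convert volume to liters: V_L = V_mL / 1000.
V_L = 742 / 1000 = 0.742 L
M = n / V_L = 0.969 / 0.742
M = 1.30592992 mol/L, rounded to 4 dp:

1.3059 mol/L


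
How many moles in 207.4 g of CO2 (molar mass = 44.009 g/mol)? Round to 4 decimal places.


n = mass / M
n = 207.4 / 44.009
n = 4.71267241 mol, rounded to 4 dp:

4.7127 mol


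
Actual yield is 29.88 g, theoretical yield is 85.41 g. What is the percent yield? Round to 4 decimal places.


% yield = 100 * actual / theoretical
% yield = 100 * 29.88 / 85.41
% yield = 34.98419389 %, rounded to 4 dp:

34.9842 %


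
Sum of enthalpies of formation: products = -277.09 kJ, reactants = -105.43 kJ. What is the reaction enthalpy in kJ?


dH_rxn = sum(dH_f products) - sum(dH_f reactants)
dH_rxn = -277.09 - (-105.43)
dH_rxn = -171.66 kJ:

-171.66 kJ


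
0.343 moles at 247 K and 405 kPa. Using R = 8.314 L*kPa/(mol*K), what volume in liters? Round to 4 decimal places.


PV = nRT, solve for V = nRT / P.
nRT = 0.343 * 8.314 * 247 = 704.3704
V = 704.3704 / 405
V = 1.73918617 L, rounded to 4 dp:

1.7392 L


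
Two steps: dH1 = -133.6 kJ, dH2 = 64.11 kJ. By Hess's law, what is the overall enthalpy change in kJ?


Hess's law: enthalpy is a state function, so add the step enthalpies.
dH_total = dH1 + dH2 = -133.6 + (64.11)
dH_total = -69.49 kJ:

-69.49 kJ


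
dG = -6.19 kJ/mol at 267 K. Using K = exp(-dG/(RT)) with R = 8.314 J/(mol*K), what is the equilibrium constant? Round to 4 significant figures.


dG is in kJ/mol; multiply by 1000 to match R in J/(mol*K).
RT = 8.314 * 267 = 2219.838 J/mol
exponent = -dG*1000 / (RT) = -(-6.19*1000) / 2219.838 = 2.78849177
K = exp(2.78849177)
K = 16.256483, rounded to 4 significant figures:

16.26


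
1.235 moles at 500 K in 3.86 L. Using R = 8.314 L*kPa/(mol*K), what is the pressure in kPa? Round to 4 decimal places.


PV = nRT, solve for P = nRT / V.
nRT = 1.235 * 8.314 * 500 = 5133.895
P = 5133.895 / 3.86
P = 1330.0246114 kPa, rounded to 4 dp:

1330.0246 kPa


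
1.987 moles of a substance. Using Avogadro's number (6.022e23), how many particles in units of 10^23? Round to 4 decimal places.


N = n * NA, then divide by 1e23 for the requested units.
N / 1e23 = n * 6.022
N / 1e23 = 1.987 * 6.022
N / 1e23 = 11.965714, rounded to 4 dp:

11.9657


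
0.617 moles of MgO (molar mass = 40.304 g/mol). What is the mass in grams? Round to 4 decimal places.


mass = n * M
mass = 0.617 * 40.304
mass = 24.867568 g, rounded to 4 dp:

24.8676 g


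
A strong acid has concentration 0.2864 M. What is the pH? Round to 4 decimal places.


A strong acid dissociates completely, so [H+] equals the given concentration.
pH = -log10([H+]) = -log10(0.2864)
pH = 0.54302699, rounded to 4 dp:

0.5430


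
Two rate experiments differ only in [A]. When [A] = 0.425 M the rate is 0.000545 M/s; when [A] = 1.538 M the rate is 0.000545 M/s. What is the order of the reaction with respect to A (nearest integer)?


Rate is proportional to [A]^n, so rate2/rate1 = ([A]2/[A]1)^n. Take logs to solve for n.
rate2/rate1 = 0.000545 / 0.000545 = 1.0
[A]2/[A]1 = 1.538 / 0.425 = 3.6188
n = ln(1.0) / ln(3.6188) = 0.0
Nearest integer order:

0


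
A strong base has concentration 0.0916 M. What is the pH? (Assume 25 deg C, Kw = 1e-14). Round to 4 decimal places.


A strong base dissociates completely, so [OH-] equals the given concentration.
pOH = -log10([OH-]) = -log10(0.0916) = 1.038105
pH = 14 - pOH = 14 - 1.038105
pH = 12.961895, rounded to 4 dp:

12.9619


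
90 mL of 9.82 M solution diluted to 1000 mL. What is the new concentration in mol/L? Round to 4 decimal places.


Dilution: M1*V1 = M2*V2, solve for M2.
M2 = M1*V1 / V2
M2 = 9.82 * 90 / 1000
M2 = 883.8 / 1000
M2 = 0.8838 mol/L, rounded to 4 dp:

0.8838 mol/L


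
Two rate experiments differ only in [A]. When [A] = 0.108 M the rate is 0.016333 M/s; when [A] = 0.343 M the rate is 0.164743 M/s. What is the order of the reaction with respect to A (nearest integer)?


Rate is proportional to [A]^n, so rate2/rate1 = ([A]2/[A]1)^n. Take logs to solve for n.
rate2/rate1 = 0.164743 / 0.016333 = 10.0865
[A]2/[A]1 = 0.343 / 0.108 = 3.1759
n = ln(10.0865) / ln(3.1759) = 2.0
Nearest integer order:

2


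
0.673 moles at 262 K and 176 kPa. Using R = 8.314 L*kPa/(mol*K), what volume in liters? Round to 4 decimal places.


PV = nRT, solve for V = nRT / P.
nRT = 0.673 * 8.314 * 262 = 1465.9744
V = 1465.9744 / 176
V = 8.3294 L, rounded to 4 dp:

8.3294 L


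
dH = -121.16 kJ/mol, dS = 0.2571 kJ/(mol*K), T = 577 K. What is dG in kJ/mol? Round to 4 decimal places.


Gibbs: dG = dH - T*dS (consistent units, dS already in kJ/(mol*K)).
T*dS = 577 * 0.2571 = 148.3467
dG = -121.16 - (148.3467)
dG = -269.5067 kJ/mol, rounded to 4 dp:

-269.5067 kJ/mol


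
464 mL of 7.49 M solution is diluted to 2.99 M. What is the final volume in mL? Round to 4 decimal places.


Dilution: M1*V1 = M2*V2, solve for V2.
V2 = M1*V1 / M2
V2 = 7.49 * 464 / 2.99
V2 = 3475.36 / 2.99
V2 = 1162.3277592 mL, rounded to 4 dp:

1162.3278 mL


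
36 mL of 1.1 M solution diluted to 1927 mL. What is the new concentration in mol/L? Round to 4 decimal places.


Dilution: M1*V1 = M2*V2, solve for M2.
M2 = M1*V1 / V2
M2 = 1.1 * 36 / 1927
M2 = 39.6 / 1927
M2 = 0.02055008 mol/L, rounded to 4 dp:

0.0206 mol/L


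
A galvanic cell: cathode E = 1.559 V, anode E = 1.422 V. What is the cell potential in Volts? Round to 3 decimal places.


Standard cell potential: E_cell = E_cathode - E_anode.
E_cell = 1.559 - (1.422)
E_cell = 0.137 V, rounded to 3 dp:

0.137 V


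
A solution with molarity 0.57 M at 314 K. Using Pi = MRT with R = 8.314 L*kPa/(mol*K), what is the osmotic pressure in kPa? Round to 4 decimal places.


Osmotic pressure (van't Hoff): Pi = M*R*T.
RT = 8.314 * 314 = 2610.596
Pi = 0.57 * 2610.596
Pi = 1488.03972 kPa, rounded to 4 dp:

1488.0397 kPa


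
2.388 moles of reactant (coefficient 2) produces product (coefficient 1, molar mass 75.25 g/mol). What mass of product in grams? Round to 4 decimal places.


Use the coefficient ratio to convert reactant moles to product moles, then multiply by the product's molar mass.
moles_P = moles_R * (coeff_P / coeff_R) = 2.388 * (1/2) = 1.194
mass_P = moles_P * M_P = 1.194 * 75.25
mass_P = 89.8485 g, rounded to 4 dp:

89.8485 g


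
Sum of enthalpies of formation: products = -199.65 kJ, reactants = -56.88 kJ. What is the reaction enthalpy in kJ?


dH_rxn = sum(dH_f products) - sum(dH_f reactants)
dH_rxn = -199.65 - (-56.88)
dH_rxn = -142.77 kJ:

-142.77 kJ


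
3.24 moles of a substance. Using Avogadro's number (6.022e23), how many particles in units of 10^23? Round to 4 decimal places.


N = n * NA, then divide by 1e23 for the requested units.
N / 1e23 = n * 6.022
N / 1e23 = 3.24 * 6.022
N / 1e23 = 19.51128, rounded to 4 dp:

19.5113


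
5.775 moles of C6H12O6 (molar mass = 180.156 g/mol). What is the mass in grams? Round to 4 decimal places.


mass = n * M
mass = 5.775 * 180.156
mass = 1040.4009 g, rounded to 4 dp:

1040.4009 g


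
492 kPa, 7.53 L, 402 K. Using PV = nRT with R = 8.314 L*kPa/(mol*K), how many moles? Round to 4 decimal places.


PV = nRT, solve for n = PV / (RT).
PV = 492 * 7.53 = 3704.76
RT = 8.314 * 402 = 3342.228
n = 3704.76 / 3342.228
n = 1.10847016 mol, rounded to 4 dp:

1.1085 mol


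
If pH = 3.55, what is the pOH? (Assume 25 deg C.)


At 25 deg C, pH + pOH = 14.
pOH = 14 - pH = 14 - 3.55
pOH = 10.45:

10.45


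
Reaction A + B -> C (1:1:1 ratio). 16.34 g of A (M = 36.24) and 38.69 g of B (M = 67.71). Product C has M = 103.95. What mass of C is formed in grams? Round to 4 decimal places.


Find moles of each reactant; the smaller value is the limiting reagent in a 1:1:1 reaction, so moles_C equals moles of the limiter.
n_A = mass_A / M_A = 16.34 / 36.24 = 0.450883 mol
n_B = mass_B / M_B = 38.69 / 67.71 = 0.571407 mol
Limiting reagent: A (smaller), n_limiting = 0.450883 mol
mass_C = n_limiting * M_C = 0.450883 * 103.95
mass_C = 46.86928785 g, rounded to 4 dp:

46.8693 g


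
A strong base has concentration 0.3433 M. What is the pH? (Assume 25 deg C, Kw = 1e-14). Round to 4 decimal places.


A strong base dissociates completely, so [OH-] equals the given concentration.
pOH = -log10([OH-]) = -log10(0.3433) = 0.464326
pH = 14 - pOH = 14 - 0.464326
pH = 13.535674, rounded to 4 dp:

13.5357


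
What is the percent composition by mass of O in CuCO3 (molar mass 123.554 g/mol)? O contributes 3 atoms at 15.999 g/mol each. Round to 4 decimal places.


pct = 100 * (n_elem * M_elem) / M_total
mass_contribution = 3 * 15.999 = 47.997 g/mol
pct = 100 * 47.997 / 123.554
pct = 38.84698189 %, rounded to 4 dp:

38.8470 %


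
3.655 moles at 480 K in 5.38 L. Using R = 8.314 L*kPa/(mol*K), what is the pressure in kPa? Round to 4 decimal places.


PV = nRT, solve for P = nRT / V.
nRT = 3.655 * 8.314 * 480 = 14586.0816
P = 14586.0816 / 5.38
P = 2711.16758364 kPa, rounded to 4 dp:

2711.1676 kPa


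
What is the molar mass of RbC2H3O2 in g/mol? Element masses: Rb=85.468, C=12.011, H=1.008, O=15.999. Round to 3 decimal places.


M = sum(count * atomic_mass) over atoms.
M = 1*85.468 + 2*12.011 + 3*1.008 + 2*15.999
M = 85.468 + 24.022 + 3.024 + 31.998
M = 144.512 g/mol, rounded to 3 dp:

144.512 g/mol


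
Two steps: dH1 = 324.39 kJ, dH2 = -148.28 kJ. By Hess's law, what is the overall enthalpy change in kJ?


Hess's law: enthalpy is a state function, so add the step enthalpies.
dH_total = dH1 + dH2 = 324.39 + (-148.28)
dH_total = 176.11 kJ:

176.11 kJ


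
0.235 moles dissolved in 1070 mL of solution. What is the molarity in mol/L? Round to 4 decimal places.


Convert volume to liters: V_L = V_mL / 1000.
V_L = 1070 / 1000 = 1.07 L
M = n / V_L = 0.235 / 1.07
M = 0.21962617 mol/L, rounded to 4 dp:

0.2196 mol/L


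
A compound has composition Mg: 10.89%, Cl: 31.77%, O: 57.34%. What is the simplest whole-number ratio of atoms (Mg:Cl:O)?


Assume 100 g of compound, divide each mass% by atomic mass to get moles, then normalize by the smallest to get a raw atom ratio.
Moles per 100 g: Mg: 10.89/24.305 = 0.4481, Cl: 31.77/35.453 = 0.8961, O: 57.34/15.999 = 3.584
Raw ratio (divide by min = 0.4481): Mg: 1.0, Cl: 2.0, O: 7.999
Multiply by 1 to clear fractions: Mg: 1.0 ~= 1, Cl: 2.0 ~= 2, O: 7.999 ~= 8
Reduce by GCD to get the simplest whole-number ratio:

1:2:8


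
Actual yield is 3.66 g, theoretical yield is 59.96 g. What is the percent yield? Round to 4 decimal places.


% yield = 100 * actual / theoretical
% yield = 100 * 3.66 / 59.96
% yield = 6.10406938 %, rounded to 4 dp:

6.1041 %


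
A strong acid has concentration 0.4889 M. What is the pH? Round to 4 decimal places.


A strong acid dissociates completely, so [H+] equals the given concentration.
pH = -log10([H+]) = -log10(0.4889)
pH = 0.31077996, rounded to 4 dp:

0.3108


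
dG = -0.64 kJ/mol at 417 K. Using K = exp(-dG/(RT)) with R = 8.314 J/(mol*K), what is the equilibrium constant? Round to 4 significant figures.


dG is in kJ/mol; multiply by 1000 to match R in J/(mol*K).
RT = 8.314 * 417 = 3466.938 J/mol
exponent = -dG*1000 / (RT) = -(-0.64*1000) / 3466.938 = 0.18460094
K = exp(0.18460094)
K = 1.2027384, rounded to 4 significant figures:

1.203


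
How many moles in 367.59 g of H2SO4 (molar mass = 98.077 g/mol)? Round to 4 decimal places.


n = mass / M
n = 367.59 / 98.077
n = 3.74797353 mol, rounded to 4 dp:

3.7480 mol


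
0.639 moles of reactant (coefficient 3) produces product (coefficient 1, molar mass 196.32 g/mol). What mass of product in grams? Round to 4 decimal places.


Use the coefficient ratio to convert reactant moles to product moles, then multiply by the product's molar mass.
moles_P = moles_R * (coeff_P / coeff_R) = 0.639 * (1/3) = 0.213
mass_P = moles_P * M_P = 0.213 * 196.32
mass_P = 41.81616 g, rounded to 4 dp:

41.8162 g


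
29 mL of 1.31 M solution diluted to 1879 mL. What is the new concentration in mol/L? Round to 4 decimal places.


Dilution: M1*V1 = M2*V2, solve for M2.
M2 = M1*V1 / V2
M2 = 1.31 * 29 / 1879
M2 = 37.99 / 1879
M2 = 0.0202182 mol/L, rounded to 4 dp:

0.0202 mol/L


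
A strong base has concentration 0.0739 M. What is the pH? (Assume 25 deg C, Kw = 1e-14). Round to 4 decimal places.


A strong base dissociates completely, so [OH-] equals the given concentration.
pOH = -log10([OH-]) = -log10(0.0739) = 1.131356
pH = 14 - pOH = 14 - 1.131356
pH = 12.868644, rounded to 4 dp:

12.8686


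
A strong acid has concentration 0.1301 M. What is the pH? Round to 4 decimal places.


A strong acid dissociates completely, so [H+] equals the given concentration.
pH = -log10([H+]) = -log10(0.1301)
pH = 0.8857227, rounded to 4 dp:

0.8857


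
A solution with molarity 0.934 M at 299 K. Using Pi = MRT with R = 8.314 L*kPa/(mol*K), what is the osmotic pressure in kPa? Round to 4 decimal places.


Osmotic pressure (van't Hoff): Pi = M*R*T.
RT = 8.314 * 299 = 2485.886
Pi = 0.934 * 2485.886
Pi = 2321.817524 kPa, rounded to 4 dp:

2321.8175 kPa


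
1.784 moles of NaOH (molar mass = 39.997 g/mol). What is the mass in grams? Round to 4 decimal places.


mass = n * M
mass = 1.784 * 39.997
mass = 71.354648 g, rounded to 4 dp:

71.3546 g


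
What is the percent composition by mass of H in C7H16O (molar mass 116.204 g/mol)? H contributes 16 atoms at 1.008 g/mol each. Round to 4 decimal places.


pct = 100 * (n_elem * M_elem) / M_total
mass_contribution = 16 * 1.008 = 16.128 g/mol
pct = 100 * 16.128 / 116.204
pct = 13.87904031 %, rounded to 4 dp:

13.8790 %


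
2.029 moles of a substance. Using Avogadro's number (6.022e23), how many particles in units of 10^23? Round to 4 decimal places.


N = n * NA, then divide by 1e23 for the requested units.
N / 1e23 = n * 6.022
N / 1e23 = 2.029 * 6.022
N / 1e23 = 12.218638, rounded to 4 dp:

12.2186


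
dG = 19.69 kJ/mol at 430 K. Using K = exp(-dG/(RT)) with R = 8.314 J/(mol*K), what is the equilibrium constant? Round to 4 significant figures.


dG is in kJ/mol; multiply by 1000 to match R in J/(mol*K).
RT = 8.314 * 430 = 3575.02 J/mol
exponent = -dG*1000 / (RT) = -(19.69*1000) / 3575.02 = -5.5076615
K = exp(-5.5076615)
K = 0.0040555803, rounded to 4 significant figures:

0.004056


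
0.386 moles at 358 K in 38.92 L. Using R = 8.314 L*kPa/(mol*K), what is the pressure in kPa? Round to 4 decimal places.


PV = nRT, solve for P = nRT / V.
nRT = 0.386 * 8.314 * 358 = 1148.895
P = 1148.895 / 38.92
P = 29.51939877 kPa, rounded to 4 dp:

29.5194 kPa


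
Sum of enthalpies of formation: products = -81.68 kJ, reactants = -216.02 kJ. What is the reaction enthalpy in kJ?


dH_rxn = sum(dH_f products) - sum(dH_f reactants)
dH_rxn = -81.68 - (-216.02)
dH_rxn = 134.34 kJ:

134.34 kJ


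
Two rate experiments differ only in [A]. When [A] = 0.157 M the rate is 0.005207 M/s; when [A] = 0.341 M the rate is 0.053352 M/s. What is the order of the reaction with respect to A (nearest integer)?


Rate is proportional to [A]^n, so rate2/rate1 = ([A]2/[A]1)^n. Take logs to solve for n.
rate2/rate1 = 0.053352 / 0.005207 = 10.2462
[A]2/[A]1 = 0.341 / 0.157 = 2.172
n = ln(10.2462) / ln(2.172) = 3.0
Nearest integer order:

3


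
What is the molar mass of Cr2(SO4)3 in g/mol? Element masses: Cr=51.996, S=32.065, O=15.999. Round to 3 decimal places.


M = sum(count * atomic_mass) over atoms.
M = 2*51.996 + 3*32.065 + 12*15.999
M = 103.992 + 96.195 + 191.988
M = 392.175 g/mol, rounded to 3 dp:

392.175 g/mol


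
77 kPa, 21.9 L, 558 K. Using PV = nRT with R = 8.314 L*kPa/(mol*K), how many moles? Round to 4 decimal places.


PV = nRT, solve for n = PV / (RT).
PV = 77 * 21.9 = 1686.3
RT = 8.314 * 558 = 4639.212
n = 1686.3 / 4639.212
n = 0.36348845 mol, rounded to 4 dp:

0.3635 mol


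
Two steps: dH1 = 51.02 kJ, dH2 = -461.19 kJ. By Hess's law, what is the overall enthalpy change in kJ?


Hess's law: enthalpy is a state function, so add the step enthalpies.
dH_total = dH1 + dH2 = 51.02 + (-461.19)
dH_total = -410.17 kJ:

-410.17 kJ


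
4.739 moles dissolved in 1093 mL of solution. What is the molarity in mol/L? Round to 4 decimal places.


Convert volume to liters: V_L = V_mL / 1000.
V_L = 1093 / 1000 = 1.093 L
M = n / V_L = 4.739 / 1.093
M = 4.3357731 mol/L, rounded to 4 dp:

4.3358 mol/L


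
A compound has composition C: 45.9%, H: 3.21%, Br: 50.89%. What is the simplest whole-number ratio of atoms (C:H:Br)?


Assume 100 g of compound, divide each mass% by atomic mass to get moles, then normalize by the smallest to get a raw atom ratio.
Moles per 100 g: C: 45.9/12.011 = 3.8215, H: 3.21/1.008 = 3.1845, Br: 50.89/79.904 = 0.6369
Raw ratio (divide by min = 0.6369): C: 6.0, H: 5.0, Br: 1.0
Multiply by 1 to clear fractions: C: 6.0 ~= 6, H: 5.0 ~= 5, Br: 1.0 ~= 1
Reduce by GCD to get the simplest whole-number ratio:

6:5:1


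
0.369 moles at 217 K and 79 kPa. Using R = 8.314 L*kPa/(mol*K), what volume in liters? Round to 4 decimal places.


PV = nRT, solve for V = nRT / P.
nRT = 0.369 * 8.314 * 217 = 665.7269
V = 665.7269 / 79
V = 8.42692278 L, rounded to 4 dp:

8.4269 L


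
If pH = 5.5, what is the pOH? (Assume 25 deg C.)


At 25 deg C, pH + pOH = 14.
pOH = 14 - pH = 14 - 5.5
pOH = 8.5:

8.50


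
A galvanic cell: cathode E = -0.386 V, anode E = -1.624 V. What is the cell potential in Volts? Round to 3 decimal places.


Standard cell potential: E_cell = E_cathode - E_anode.
E_cell = -0.386 - (-1.624)
E_cell = 1.238 V, rounded to 3 dp:

1.238 V


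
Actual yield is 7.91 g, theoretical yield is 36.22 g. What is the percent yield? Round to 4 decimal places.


% yield = 100 * actual / theoretical
% yield = 100 * 7.91 / 36.22
% yield = 21.83876311 %, rounded to 4 dp:

21.8388 %


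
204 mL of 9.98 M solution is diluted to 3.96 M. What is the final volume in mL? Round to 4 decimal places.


Dilution: M1*V1 = M2*V2, solve for V2.
V2 = M1*V1 / M2
V2 = 9.98 * 204 / 3.96
V2 = 2035.92 / 3.96
V2 = 514.12121212 mL, rounded to 4 dp:

514.1212 mL


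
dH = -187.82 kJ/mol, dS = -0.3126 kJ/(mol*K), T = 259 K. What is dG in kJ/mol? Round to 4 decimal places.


Gibbs: dG = dH - T*dS (consistent units, dS already in kJ/(mol*K)).
T*dS = 259 * -0.3126 = -80.9634
dG = -187.82 - (-80.9634)
dG = -106.8566 kJ/mol, rounded to 4 dp:

-106.8566 kJ/mol


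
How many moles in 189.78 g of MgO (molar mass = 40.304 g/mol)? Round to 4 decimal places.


n = mass / M
n = 189.78 / 40.304
n = 4.70871378 mol, rounded to 4 dp:

4.7087 mol


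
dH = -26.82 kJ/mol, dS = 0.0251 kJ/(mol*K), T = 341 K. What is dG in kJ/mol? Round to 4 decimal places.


Gibbs: dG = dH - T*dS (consistent units, dS already in kJ/(mol*K)).
T*dS = 341 * 0.0251 = 8.5591
dG = -26.82 - (8.5591)
dG = -35.3791 kJ/mol, rounded to 4 dp:

-35.3791 kJ/mol


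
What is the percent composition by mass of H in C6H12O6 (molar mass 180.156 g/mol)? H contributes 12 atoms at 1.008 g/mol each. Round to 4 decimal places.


pct = 100 * (n_elem * M_elem) / M_total
mass_contribution = 12 * 1.008 = 12.096 g/mol
pct = 100 * 12.096 / 180.156
pct = 6.71418104 %, rounded to 4 dp:

6.7142 %


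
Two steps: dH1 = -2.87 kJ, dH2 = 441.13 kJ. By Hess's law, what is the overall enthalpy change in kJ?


Hess's law: enthalpy is a state function, so add the step enthalpies.
dH_total = dH1 + dH2 = -2.87 + (441.13)
dH_total = 438.26 kJ:

438.26 kJ


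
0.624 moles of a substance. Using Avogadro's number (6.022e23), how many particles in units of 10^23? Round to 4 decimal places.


N = n * NA, then divide by 1e23 for the requested units.
N / 1e23 = n * 6.022
N / 1e23 = 0.624 * 6.022
N / 1e23 = 3.757728, rounded to 4 dp:

3.7577


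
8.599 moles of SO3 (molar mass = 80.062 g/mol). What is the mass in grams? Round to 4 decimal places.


mass = n * M
mass = 8.599 * 80.062
mass = 688.453138 g, rounded to 4 dp:

688.4531 g


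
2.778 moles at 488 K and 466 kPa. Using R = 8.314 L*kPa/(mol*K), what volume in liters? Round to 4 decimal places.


PV = nRT, solve for V = nRT / P.
nRT = 2.778 * 8.314 * 488 = 11270.9905
V = 11270.9905 / 466
V = 24.18667489 L, rounded to 4 dp:

24.1867 L


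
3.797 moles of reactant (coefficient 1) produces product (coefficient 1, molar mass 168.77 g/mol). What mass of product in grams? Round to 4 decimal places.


Use the coefficient ratio to convert reactant moles to product moles, then multiply by the product's molar mass.
moles_P = moles_R * (coeff_P / coeff_R) = 3.797 * (1/1) = 3.797
mass_P = moles_P * M_P = 3.797 * 168.77
mass_P = 640.81969 g, rounded to 4 dp:

640.8197 g


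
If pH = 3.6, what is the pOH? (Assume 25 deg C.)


At 25 deg C, pH + pOH = 14.
pOH = 14 - pH = 14 - 3.6
pOH = 10.4:

10.40


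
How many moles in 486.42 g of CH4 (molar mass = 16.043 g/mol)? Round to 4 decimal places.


n = mass / M
n = 486.42 / 16.043
n = 30.31976563 mol, rounded to 4 dp:

30.3198 mol


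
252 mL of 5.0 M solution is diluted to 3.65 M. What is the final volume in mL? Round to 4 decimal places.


Dilution: M1*V1 = M2*V2, solve for V2.
V2 = M1*V1 / M2
V2 = 5.0 * 252 / 3.65
V2 = 1260.0 / 3.65
V2 = 345.20547945 mL, rounded to 4 dp:

345.2055 mL


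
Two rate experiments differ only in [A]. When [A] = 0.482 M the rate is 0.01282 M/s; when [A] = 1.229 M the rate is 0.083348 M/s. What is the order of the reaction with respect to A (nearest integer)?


Rate is proportional to [A]^n, so rate2/rate1 = ([A]2/[A]1)^n. Take logs to solve for n.
rate2/rate1 = 0.083348 / 0.01282 = 6.5014
[A]2/[A]1 = 1.229 / 0.482 = 2.5498
n = ln(6.5014) / ln(2.5498) = 2.0
Nearest integer order:

2


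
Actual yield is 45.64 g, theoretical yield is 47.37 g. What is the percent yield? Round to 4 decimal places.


% yield = 100 * actual / theoretical
% yield = 100 * 45.64 / 47.37
% yield = 96.34789951 %, rounded to 4 dp:

96.3479 %


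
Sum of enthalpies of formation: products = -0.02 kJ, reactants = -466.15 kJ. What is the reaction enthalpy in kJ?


dH_rxn = sum(dH_f products) - sum(dH_f reactants)
dH_rxn = -0.02 - (-466.15)
dH_rxn = 466.13 kJ:

466.13 kJ


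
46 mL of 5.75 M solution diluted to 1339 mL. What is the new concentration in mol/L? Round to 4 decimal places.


Dilution: M1*V1 = M2*V2, solve for M2.
M2 = M1*V1 / V2
M2 = 5.75 * 46 / 1339
M2 = 264.5 / 1339
M2 = 0.19753547 mol/L, rounded to 4 dp:

0.1975 mol/L


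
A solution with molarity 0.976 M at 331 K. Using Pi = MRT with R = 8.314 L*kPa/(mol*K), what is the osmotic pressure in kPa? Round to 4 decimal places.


Osmotic pressure (van't Hoff): Pi = M*R*T.
RT = 8.314 * 331 = 2751.934
Pi = 0.976 * 2751.934
Pi = 2685.887584 kPa, rounded to 4 dp:

2685.8876 kPa


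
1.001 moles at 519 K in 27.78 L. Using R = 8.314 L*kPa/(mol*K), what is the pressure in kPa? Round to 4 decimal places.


PV = nRT, solve for P = nRT / V.
nRT = 1.001 * 8.314 * 519 = 4319.281
P = 4319.281 / 27.78
P = 155.48167747 kPa, rounded to 4 dp:

155.4817 kPa


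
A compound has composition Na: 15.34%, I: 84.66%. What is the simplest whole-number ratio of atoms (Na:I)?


Assume 100 g of compound, divide each mass% by atomic mass to get moles, then normalize by the smallest to get a raw atom ratio.
Moles per 100 g: Na: 15.34/22.99 = 0.6672, I: 84.66/126.904 = 0.6671
Raw ratio (divide by min = 0.6671): Na: 1.0, I: 1.0
Multiply by 1 to clear fractions: Na: 1.0 ~= 1, I: 1.0 ~= 1
Reduce by GCD to get the simplest whole-number ratio:

1:1


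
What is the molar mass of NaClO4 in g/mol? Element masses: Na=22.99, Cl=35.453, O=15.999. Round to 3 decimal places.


M = sum(count * atomic_mass) over atoms.
M = 1*22.99 + 1*35.453 + 4*15.999
M = 22.99 + 35.453 + 63.996
M = 122.439 g/mol, rounded to 3 dp:

122.439 g/mol
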